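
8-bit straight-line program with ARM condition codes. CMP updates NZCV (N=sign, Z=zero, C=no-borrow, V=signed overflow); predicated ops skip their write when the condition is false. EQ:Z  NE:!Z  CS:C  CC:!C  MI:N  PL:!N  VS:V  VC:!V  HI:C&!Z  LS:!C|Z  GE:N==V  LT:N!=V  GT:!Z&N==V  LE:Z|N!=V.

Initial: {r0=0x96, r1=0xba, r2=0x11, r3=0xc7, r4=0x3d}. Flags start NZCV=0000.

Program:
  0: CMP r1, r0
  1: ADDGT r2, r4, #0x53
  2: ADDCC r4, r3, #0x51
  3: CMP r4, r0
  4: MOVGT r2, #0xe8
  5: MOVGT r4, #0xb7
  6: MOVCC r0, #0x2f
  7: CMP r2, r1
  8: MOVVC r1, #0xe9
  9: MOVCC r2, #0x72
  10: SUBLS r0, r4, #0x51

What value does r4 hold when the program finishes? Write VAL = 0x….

[0] flags=0010 → (cmp)
[1] flags=0010 GT?T → r2=0x90
[2] flags=0010 CC?F → skip
[3] flags=1001 → (cmp)
[4] flags=1001 GT?T → r2=0xe8
[5] flags=1001 GT?T → r4=0xb7
[6] flags=1001 CC?T → r0=0x2f
[7] flags=0010 → (cmp)
[8] flags=0010 VC?T → r1=0xe9
[9] flags=0010 CC?F → skip
[10] flags=0010 LS?F → skip

VAL = 0xb7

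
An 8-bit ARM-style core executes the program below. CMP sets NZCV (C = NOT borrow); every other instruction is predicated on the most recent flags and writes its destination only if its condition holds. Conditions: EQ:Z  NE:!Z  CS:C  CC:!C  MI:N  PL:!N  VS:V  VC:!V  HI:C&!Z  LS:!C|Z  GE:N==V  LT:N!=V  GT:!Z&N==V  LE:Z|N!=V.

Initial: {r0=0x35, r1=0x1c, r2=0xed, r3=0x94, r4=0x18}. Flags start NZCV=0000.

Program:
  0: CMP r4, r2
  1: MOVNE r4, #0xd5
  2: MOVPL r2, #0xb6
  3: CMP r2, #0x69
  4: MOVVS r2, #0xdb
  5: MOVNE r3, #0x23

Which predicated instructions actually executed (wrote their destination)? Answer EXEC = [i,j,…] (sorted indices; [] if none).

EXEC = [1,2,4,5]

0: ✓ CMP  NZCV=0000
1: ✓ MOVNE  r4←0xd5
2: ✓ MOVPL  r2←0xb6
3: ✓ CMP  NZCV=0011
4: ✓ MOVVS  r2←0xdb
5: ✓ MOVNE  r3←0x23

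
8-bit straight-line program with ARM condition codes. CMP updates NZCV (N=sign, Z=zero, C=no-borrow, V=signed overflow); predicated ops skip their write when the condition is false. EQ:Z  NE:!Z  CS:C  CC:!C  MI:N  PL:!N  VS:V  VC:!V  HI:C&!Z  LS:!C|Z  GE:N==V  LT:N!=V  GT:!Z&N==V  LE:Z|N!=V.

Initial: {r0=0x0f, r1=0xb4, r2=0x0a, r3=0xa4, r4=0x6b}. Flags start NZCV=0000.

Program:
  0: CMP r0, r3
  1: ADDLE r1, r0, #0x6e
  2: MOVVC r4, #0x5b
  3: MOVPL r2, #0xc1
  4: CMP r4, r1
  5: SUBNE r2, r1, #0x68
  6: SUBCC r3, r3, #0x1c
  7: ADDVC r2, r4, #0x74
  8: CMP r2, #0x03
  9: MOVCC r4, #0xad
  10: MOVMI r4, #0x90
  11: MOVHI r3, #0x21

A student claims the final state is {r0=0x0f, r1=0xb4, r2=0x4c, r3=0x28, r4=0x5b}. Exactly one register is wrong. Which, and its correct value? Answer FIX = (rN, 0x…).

0: ✓ CMP  NZCV=0000
1: · ADDLE
2: ✓ MOVVC  r4←0x5b
3: ✓ MOVPL  r2←0xc1
4: ✓ CMP  NZCV=1001
5: ✓ SUBNE  r2←0x4c
6: ✓ SUBCC  r3←0x88
7: · ADDVC
8: ✓ CMP  NZCV=0010
9: · MOVCC
10: · MOVMI
11: ✓ MOVHI  r3←0x21

FIX = (r3, 0x21)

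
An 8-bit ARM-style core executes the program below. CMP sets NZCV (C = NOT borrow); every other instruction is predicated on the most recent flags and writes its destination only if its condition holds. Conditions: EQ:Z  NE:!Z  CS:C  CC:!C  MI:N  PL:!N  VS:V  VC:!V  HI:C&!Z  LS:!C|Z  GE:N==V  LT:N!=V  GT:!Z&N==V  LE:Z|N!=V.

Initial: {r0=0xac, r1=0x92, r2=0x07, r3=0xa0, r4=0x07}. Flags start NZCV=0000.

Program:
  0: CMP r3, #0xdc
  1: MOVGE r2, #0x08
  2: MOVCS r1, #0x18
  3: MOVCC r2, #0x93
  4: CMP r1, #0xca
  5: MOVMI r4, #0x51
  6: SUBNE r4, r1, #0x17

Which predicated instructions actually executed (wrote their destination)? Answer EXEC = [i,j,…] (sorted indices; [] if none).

0: ✓ CMP  NZCV=1000
1: · MOVGE
2: · MOVCS
3: ✓ MOVCC  r2←0x93
4: ✓ CMP  NZCV=1000
5: ✓ MOVMI  r4←0x51
6: ✓ SUBNE  r4←0x7b

EXEC = [3,5,6]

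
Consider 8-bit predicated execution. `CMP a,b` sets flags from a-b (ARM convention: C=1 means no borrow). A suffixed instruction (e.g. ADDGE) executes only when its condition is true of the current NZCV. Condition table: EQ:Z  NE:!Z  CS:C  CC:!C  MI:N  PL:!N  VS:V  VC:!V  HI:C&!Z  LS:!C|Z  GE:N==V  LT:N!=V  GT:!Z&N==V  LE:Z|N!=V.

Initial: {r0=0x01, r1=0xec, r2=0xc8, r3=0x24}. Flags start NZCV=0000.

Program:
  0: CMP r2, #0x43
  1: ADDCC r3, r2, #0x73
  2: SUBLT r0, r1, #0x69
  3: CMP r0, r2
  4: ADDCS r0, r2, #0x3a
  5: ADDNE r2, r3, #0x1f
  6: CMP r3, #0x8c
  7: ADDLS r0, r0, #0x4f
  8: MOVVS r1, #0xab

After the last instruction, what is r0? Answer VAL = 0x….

VAL = 0xd2

[0] flags=1010 → (cmp)
[1] flags=1010 CC?F → skip
[2] flags=1010 LT?T → r0=0x83
[3] flags=1000 → (cmp)
[4] flags=1000 CS?F → skip
[5] flags=1000 NE?T → r2=0x43
[6] flags=1001 → (cmp)
[7] flags=1001 LS?T → r0=0xd2
[8] flags=1001 VS?T → r1=0xab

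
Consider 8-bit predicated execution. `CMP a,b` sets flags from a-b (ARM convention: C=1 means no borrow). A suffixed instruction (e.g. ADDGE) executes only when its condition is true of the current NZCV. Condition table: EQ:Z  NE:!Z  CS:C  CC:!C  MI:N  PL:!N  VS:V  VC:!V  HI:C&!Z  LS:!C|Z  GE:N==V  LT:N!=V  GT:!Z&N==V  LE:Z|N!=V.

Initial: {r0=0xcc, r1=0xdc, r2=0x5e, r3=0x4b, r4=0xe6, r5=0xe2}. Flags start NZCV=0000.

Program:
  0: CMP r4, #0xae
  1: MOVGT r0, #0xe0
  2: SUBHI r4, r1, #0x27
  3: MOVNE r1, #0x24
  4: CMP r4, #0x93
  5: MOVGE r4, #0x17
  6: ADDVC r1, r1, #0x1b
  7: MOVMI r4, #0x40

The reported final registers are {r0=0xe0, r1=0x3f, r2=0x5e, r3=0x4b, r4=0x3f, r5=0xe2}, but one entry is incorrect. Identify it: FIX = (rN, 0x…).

FIX = (r4, 0x17)

[0] flags=0010 → (cmp)
[1] flags=0010 GT?T → r0=0xe0
[2] flags=0010 HI?T → r4=0xb5
[3] flags=0010 NE?T → r1=0x24
[4] flags=0010 → (cmp)
[5] flags=0010 GE?T → r4=0x17
[6] flags=0010 VC?T → r1=0x3f
[7] flags=0010 MI?F → skip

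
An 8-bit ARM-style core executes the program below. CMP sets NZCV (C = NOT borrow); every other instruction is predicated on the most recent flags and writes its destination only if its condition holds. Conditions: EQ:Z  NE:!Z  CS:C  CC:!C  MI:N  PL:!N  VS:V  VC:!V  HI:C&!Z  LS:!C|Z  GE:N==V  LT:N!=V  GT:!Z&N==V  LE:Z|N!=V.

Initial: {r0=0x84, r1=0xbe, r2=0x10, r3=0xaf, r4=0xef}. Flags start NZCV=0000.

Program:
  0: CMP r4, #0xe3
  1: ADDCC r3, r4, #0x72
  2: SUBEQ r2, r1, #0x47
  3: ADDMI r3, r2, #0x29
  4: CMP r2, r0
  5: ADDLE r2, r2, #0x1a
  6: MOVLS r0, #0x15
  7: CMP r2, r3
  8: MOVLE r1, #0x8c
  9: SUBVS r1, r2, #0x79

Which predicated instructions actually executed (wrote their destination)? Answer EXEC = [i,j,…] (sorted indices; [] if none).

EXEC = [6]

0: ✓ CMP  NZCV=0010
1: · ADDCC
2: · SUBEQ
3: · ADDMI
4: ✓ CMP  NZCV=1001
5: · ADDLE
6: ✓ MOVLS  r0←0x15
7: ✓ CMP  NZCV=0000
8: · MOVLE
9: · SUBVS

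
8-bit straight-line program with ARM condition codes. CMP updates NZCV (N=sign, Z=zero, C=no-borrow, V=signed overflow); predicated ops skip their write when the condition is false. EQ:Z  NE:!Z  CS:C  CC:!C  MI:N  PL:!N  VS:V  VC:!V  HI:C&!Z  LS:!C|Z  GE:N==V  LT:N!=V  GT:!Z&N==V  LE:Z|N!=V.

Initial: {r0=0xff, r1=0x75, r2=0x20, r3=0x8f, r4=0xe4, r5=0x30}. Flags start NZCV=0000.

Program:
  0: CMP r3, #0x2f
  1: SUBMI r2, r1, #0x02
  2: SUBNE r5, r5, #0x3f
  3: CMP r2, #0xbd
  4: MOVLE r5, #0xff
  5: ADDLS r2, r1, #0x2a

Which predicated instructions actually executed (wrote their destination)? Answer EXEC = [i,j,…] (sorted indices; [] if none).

EXEC = [2,5]

[0] flags=0011 → (cmp)
[1] flags=0011 MI?F → skip
[2] flags=0011 NE?T → r5=0xf1
[3] flags=0000 → (cmp)
[4] flags=0000 LE?F → skip
[5] flags=0000 LS?T → r2=0x9f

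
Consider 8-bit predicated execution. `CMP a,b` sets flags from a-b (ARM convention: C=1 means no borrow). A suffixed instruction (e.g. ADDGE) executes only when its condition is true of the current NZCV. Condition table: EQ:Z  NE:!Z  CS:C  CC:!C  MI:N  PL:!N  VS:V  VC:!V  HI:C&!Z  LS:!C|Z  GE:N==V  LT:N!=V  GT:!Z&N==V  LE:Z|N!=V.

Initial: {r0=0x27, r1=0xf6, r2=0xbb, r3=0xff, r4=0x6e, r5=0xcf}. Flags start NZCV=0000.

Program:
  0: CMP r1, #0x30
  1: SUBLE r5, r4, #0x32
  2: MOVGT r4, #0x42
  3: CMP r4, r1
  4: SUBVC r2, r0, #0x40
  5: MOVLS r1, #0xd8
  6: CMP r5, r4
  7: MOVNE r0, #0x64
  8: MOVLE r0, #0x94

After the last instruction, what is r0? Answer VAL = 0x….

VAL = 0x94

0: ✓ CMP  NZCV=1010
1: ✓ SUBLE  r5←0x3c
2: · MOVGT
3: ✓ CMP  NZCV=0000
4: ✓ SUBVC  r2←0xe7
5: ✓ MOVLS  r1←0xd8
6: ✓ CMP  NZCV=1000
7: ✓ MOVNE  r0←0x64
8: ✓ MOVLE  r0←0x94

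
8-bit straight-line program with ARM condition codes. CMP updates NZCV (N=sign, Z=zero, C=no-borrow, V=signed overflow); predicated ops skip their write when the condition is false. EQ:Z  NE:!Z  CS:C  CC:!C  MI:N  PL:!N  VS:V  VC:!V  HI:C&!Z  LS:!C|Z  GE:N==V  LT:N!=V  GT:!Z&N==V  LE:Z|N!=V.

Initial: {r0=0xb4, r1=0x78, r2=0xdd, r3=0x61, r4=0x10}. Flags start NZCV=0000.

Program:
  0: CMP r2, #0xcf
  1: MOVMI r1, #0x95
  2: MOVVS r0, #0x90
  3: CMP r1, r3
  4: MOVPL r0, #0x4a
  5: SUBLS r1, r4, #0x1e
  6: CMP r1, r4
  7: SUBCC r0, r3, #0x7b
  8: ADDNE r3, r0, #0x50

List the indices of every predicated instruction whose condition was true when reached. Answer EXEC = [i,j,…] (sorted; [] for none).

0: ✓ CMP  NZCV=0010
1: · MOVMI
2: · MOVVS
3: ✓ CMP  NZCV=0010
4: ✓ MOVPL  r0←0x4a
5: · SUBLS
6: ✓ CMP  NZCV=0010
7: · SUBCC
8: ✓ ADDNE  r3←0x9a

EXEC = [4,8]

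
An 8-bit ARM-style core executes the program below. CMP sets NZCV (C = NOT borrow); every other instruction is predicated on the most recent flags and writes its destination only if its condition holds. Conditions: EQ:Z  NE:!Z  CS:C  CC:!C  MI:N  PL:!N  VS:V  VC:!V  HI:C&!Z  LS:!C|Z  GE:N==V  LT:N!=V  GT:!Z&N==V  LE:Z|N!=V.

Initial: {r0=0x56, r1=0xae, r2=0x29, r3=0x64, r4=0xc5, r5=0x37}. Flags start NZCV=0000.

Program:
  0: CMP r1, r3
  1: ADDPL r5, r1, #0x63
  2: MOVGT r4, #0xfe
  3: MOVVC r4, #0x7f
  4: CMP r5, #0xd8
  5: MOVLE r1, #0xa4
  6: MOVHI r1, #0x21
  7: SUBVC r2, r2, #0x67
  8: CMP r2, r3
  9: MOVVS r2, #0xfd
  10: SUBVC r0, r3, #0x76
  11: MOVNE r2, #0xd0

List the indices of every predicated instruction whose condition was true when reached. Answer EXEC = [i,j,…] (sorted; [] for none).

0: ✓ CMP  NZCV=0011
1: ✓ ADDPL  r5←0x11
2: · MOVGT
3: · MOVVC
4: ✓ CMP  NZCV=0000
5: · MOVLE
6: · MOVHI
7: ✓ SUBVC  r2←0xc2
8: ✓ CMP  NZCV=0011
9: ✓ MOVVS  r2←0xfd
10: · SUBVC
11: ✓ MOVNE  r2←0xd0

EXEC = [1,7,9,11]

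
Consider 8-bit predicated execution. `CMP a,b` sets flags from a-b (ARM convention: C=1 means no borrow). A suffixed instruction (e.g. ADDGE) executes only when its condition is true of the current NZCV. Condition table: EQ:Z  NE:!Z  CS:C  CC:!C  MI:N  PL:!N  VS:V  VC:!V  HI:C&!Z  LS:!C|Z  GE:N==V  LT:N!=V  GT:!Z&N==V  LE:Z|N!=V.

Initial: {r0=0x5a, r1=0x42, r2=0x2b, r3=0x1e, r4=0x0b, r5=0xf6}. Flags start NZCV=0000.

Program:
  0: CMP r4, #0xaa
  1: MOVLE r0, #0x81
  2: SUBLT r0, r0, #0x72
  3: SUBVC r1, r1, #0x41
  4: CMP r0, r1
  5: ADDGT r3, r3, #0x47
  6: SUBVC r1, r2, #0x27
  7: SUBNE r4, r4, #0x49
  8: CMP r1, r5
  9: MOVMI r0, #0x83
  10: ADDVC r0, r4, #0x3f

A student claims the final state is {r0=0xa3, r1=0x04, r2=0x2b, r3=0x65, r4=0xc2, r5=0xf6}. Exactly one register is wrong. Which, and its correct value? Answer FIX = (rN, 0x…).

FIX = (r0, 0x01)

0: ✓ CMP  NZCV=0000
1: · MOVLE
2: · SUBLT
3: ✓ SUBVC  r1←0x01
4: ✓ CMP  NZCV=0010
5: ✓ ADDGT  r3←0x65
6: ✓ SUBVC  r1←0x04
7: ✓ SUBNE  r4←0xc2
8: ✓ CMP  NZCV=0000
9: · MOVMI
10: ✓ ADDVC  r0←0x01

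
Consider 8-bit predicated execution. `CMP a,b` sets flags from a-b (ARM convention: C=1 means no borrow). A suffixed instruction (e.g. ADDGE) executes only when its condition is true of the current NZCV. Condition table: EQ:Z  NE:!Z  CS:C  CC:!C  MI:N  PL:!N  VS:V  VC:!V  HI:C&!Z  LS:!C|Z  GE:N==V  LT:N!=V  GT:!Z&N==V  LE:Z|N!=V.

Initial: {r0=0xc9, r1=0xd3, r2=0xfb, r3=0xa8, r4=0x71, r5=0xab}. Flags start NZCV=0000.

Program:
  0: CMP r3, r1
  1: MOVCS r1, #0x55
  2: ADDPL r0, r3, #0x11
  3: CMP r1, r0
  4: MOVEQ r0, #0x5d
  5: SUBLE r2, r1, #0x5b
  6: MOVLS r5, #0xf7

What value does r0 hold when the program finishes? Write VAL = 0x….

VAL = 0xc9

[0] flags=1000 → (cmp)
[1] flags=1000 CS?F → skip
[2] flags=1000 PL?F → skip
[3] flags=0010 → (cmp)
[4] flags=0010 EQ?F → skip
[5] flags=0010 LE?F → skip
[6] flags=0010 LS?F → skip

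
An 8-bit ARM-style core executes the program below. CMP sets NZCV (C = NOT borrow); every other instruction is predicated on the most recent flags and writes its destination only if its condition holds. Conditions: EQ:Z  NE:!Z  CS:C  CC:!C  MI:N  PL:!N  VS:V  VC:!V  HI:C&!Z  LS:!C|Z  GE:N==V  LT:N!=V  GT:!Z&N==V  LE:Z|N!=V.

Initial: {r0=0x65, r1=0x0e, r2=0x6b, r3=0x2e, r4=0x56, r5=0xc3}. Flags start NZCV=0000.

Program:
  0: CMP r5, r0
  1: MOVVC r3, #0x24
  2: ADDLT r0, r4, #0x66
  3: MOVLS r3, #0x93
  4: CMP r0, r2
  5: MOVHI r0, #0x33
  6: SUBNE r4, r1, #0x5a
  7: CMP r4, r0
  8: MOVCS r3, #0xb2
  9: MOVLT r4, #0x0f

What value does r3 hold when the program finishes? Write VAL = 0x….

VAL = 0xb2

[0] flags=0011 → (cmp)
[1] flags=0011 VC?F → skip
[2] flags=0011 LT?T → r0=0xbc
[3] flags=0011 LS?F → skip
[4] flags=0011 → (cmp)
[5] flags=0011 HI?T → r0=0x33
[6] flags=0011 NE?T → r4=0xb4
[7] flags=1010 → (cmp)
[8] flags=1010 CS?T → r3=0xb2
[9] flags=1010 LT?T → r4=0x0f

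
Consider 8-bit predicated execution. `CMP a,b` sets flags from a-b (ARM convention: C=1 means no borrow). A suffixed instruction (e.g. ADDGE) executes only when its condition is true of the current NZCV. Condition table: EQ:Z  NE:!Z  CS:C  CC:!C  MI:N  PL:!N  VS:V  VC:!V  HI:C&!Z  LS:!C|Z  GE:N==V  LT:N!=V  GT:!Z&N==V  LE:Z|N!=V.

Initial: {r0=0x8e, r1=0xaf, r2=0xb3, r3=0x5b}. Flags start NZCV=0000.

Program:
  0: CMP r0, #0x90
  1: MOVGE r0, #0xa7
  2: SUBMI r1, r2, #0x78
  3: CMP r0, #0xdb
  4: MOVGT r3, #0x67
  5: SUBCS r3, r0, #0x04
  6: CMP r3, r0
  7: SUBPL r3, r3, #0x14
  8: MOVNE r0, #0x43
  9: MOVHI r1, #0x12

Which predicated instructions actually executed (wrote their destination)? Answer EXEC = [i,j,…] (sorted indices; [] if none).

[0] flags=1000 → (cmp)
[1] flags=1000 GE?F → skip
[2] flags=1000 MI?T → r1=0x3b
[3] flags=1000 → (cmp)
[4] flags=1000 GT?F → skip
[5] flags=1000 CS?F → skip
[6] flags=1001 → (cmp)
[7] flags=1001 PL?F → skip
[8] flags=1001 NE?T → r0=0x43
[9] flags=1001 HI?F → skip

EXEC = [2,8]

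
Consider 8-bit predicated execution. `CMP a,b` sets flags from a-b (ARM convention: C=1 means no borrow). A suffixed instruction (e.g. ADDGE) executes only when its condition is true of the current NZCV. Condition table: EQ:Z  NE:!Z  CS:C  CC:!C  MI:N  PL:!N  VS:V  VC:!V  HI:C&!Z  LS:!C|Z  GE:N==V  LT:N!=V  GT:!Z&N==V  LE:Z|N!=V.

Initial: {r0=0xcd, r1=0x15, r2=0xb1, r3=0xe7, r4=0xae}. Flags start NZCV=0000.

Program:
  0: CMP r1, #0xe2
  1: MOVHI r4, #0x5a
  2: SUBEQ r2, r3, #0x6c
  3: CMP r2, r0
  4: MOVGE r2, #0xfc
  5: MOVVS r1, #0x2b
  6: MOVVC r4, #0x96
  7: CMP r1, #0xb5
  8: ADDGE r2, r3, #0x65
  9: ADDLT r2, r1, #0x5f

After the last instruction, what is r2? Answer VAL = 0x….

VAL = 0x4c

0: ✓ CMP  NZCV=0000
1: · MOVHI
2: · SUBEQ
3: ✓ CMP  NZCV=1000
4: · MOVGE
5: · MOVVS
6: ✓ MOVVC  r4←0x96
7: ✓ CMP  NZCV=0000
8: ✓ ADDGE  r2←0x4c
9: · ADDLT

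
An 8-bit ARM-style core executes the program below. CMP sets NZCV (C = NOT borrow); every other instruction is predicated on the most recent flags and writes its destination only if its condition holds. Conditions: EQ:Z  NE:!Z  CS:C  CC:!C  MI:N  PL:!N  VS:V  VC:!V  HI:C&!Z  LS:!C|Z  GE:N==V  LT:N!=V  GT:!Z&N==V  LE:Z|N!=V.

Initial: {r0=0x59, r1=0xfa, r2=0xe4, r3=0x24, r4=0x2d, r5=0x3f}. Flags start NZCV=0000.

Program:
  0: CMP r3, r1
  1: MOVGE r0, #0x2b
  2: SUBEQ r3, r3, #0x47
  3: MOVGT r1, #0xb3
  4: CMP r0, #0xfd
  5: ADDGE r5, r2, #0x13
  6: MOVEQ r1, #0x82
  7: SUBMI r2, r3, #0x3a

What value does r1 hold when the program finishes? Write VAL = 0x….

[0] flags=0000 → (cmp)
[1] flags=0000 GE?T → r0=0x2b
[2] flags=0000 EQ?F → skip
[3] flags=0000 GT?T → r1=0xb3
[4] flags=0000 → (cmp)
[5] flags=0000 GE?T → r5=0xf7
[6] flags=0000 EQ?F → skip
[7] flags=0000 MI?F → skip

VAL = 0xb3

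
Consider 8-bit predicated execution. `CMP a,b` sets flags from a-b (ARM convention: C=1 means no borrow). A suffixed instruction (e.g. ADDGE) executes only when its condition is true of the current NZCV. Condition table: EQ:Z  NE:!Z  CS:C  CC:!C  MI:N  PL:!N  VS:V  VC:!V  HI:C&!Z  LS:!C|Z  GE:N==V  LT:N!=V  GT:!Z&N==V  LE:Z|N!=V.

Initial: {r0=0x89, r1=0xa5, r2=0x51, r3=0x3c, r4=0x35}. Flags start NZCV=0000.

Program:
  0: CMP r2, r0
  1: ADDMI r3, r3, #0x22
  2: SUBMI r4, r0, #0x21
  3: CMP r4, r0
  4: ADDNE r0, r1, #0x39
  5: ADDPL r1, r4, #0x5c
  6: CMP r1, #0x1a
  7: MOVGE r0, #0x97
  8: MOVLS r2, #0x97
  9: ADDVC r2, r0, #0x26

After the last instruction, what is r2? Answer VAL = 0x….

VAL = 0x04

0: ✓ CMP  NZCV=1001
1: ✓ ADDMI  r3←0x5e
2: ✓ SUBMI  r4←0x68
3: ✓ CMP  NZCV=1001
4: ✓ ADDNE  r0←0xde
5: · ADDPL
6: ✓ CMP  NZCV=1010
7: · MOVGE
8: · MOVLS
9: ✓ ADDVC  r2←0x04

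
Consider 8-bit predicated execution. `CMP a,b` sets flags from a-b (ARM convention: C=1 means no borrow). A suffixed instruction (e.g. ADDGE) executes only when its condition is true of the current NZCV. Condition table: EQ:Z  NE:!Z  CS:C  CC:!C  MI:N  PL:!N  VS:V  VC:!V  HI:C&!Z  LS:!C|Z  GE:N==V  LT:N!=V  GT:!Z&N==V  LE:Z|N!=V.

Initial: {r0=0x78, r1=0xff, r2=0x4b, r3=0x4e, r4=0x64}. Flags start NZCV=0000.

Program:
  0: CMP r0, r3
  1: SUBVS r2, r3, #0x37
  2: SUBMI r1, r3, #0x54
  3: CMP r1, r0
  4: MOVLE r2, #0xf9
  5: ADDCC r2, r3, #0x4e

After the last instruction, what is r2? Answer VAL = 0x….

VAL = 0xf9

[0] flags=0010 → (cmp)
[1] flags=0010 VS?F → skip
[2] flags=0010 MI?F → skip
[3] flags=1010 → (cmp)
[4] flags=1010 LE?T → r2=0xf9
[5] flags=1010 CC?F → skip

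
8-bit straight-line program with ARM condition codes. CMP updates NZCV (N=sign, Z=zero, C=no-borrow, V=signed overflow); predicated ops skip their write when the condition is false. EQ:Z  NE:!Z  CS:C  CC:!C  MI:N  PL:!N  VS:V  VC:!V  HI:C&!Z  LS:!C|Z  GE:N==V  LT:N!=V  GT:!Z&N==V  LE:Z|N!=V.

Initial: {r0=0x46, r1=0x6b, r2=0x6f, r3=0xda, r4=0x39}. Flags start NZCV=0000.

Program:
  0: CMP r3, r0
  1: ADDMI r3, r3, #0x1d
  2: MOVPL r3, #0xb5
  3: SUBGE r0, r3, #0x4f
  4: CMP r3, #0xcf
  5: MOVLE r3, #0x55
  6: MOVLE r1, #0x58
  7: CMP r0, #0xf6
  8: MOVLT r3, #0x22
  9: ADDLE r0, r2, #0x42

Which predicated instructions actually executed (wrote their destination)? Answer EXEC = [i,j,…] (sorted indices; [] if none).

[0] flags=1010 → (cmp)
[1] flags=1010 MI?T → r3=0xf7
[2] flags=1010 PL?F → skip
[3] flags=1010 GE?F → skip
[4] flags=0010 → (cmp)
[5] flags=0010 LE?F → skip
[6] flags=0010 LE?F → skip
[7] flags=0000 → (cmp)
[8] flags=0000 LT?F → skip
[9] flags=0000 LE?F → skip

EXEC = [1]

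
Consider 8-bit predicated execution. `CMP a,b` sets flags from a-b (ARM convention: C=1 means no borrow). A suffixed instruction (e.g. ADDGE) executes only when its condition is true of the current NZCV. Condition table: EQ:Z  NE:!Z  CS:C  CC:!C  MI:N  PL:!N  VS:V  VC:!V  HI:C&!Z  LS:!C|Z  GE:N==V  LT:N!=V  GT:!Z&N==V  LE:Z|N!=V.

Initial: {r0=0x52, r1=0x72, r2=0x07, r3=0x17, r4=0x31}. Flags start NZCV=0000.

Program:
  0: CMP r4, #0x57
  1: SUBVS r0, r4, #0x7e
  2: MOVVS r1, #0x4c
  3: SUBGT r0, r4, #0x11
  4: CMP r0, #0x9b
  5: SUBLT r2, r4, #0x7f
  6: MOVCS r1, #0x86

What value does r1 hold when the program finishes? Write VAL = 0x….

[0] flags=1000 → (cmp)
[1] flags=1000 VS?F → skip
[2] flags=1000 VS?F → skip
[3] flags=1000 GT?F → skip
[4] flags=1001 → (cmp)
[5] flags=1001 LT?F → skip
[6] flags=1001 CS?F → skip

VAL = 0x72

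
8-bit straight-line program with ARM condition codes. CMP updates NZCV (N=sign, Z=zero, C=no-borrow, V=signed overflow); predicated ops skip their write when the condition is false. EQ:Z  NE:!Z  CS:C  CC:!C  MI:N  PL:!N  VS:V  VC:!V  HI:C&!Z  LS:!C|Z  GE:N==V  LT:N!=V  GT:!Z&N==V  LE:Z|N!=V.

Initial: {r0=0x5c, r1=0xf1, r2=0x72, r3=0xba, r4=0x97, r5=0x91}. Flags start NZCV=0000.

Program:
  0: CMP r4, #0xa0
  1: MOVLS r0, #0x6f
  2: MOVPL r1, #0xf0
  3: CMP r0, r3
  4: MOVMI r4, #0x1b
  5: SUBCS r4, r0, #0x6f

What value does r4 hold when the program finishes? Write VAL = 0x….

0: ✓ CMP  NZCV=1000
1: ✓ MOVLS  r0←0x6f
2: · MOVPL
3: ✓ CMP  NZCV=1001
4: ✓ MOVMI  r4←0x1b
5: · SUBCS

VAL = 0x1b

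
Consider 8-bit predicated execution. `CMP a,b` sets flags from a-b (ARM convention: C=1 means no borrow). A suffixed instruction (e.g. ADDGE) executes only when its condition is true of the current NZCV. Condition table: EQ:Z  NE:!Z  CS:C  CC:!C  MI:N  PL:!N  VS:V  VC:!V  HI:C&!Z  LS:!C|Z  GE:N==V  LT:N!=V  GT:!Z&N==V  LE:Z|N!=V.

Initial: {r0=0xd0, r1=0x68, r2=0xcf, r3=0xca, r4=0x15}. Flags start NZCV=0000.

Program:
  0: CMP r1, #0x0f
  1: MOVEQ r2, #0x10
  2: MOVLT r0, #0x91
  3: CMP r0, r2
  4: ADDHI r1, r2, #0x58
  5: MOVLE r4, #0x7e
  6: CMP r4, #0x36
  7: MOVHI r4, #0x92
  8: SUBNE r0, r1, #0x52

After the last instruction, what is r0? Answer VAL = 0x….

0: ✓ CMP  NZCV=0010
1: · MOVEQ
2: · MOVLT
3: ✓ CMP  NZCV=0010
4: ✓ ADDHI  r1←0x27
5: · MOVLE
6: ✓ CMP  NZCV=1000
7: · MOVHI
8: ✓ SUBNE  r0←0xd5

VAL = 0xd5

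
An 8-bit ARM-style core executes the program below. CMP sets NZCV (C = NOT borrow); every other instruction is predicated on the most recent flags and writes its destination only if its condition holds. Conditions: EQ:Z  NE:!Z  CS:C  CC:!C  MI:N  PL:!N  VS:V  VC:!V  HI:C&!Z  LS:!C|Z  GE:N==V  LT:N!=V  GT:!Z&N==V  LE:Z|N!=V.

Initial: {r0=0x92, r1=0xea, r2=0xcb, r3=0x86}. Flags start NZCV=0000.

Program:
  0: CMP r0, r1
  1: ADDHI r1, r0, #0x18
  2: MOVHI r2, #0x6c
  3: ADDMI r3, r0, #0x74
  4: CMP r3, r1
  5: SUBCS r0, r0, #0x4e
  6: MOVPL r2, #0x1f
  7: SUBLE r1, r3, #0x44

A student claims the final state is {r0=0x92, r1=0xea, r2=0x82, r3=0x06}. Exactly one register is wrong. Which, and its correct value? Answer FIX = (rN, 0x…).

FIX = (r2, 0x1f)

0: ✓ CMP  NZCV=1000
1: · ADDHI
2: · MOVHI
3: ✓ ADDMI  r3←0x06
4: ✓ CMP  NZCV=0000
5: · SUBCS
6: ✓ MOVPL  r2←0x1f
7: · SUBLE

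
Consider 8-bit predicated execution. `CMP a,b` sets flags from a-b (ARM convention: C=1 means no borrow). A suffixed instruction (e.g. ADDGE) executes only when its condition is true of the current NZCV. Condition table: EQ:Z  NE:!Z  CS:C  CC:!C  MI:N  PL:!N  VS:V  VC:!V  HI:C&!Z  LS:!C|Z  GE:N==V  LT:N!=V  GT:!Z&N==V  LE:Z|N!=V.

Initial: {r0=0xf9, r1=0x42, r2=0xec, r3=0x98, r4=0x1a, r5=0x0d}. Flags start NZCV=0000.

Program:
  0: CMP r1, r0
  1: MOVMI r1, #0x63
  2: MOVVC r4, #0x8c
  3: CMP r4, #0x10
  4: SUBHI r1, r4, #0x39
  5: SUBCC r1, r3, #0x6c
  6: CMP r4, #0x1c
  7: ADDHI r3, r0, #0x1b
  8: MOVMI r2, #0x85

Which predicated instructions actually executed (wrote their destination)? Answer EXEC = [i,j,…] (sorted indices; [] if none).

EXEC = [2,4,7]

0: ✓ CMP  NZCV=0000
1: · MOVMI
2: ✓ MOVVC  r4←0x8c
3: ✓ CMP  NZCV=0011
4: ✓ SUBHI  r1←0x53
5: · SUBCC
6: ✓ CMP  NZCV=0011
7: ✓ ADDHI  r3←0x14
8: · MOVMI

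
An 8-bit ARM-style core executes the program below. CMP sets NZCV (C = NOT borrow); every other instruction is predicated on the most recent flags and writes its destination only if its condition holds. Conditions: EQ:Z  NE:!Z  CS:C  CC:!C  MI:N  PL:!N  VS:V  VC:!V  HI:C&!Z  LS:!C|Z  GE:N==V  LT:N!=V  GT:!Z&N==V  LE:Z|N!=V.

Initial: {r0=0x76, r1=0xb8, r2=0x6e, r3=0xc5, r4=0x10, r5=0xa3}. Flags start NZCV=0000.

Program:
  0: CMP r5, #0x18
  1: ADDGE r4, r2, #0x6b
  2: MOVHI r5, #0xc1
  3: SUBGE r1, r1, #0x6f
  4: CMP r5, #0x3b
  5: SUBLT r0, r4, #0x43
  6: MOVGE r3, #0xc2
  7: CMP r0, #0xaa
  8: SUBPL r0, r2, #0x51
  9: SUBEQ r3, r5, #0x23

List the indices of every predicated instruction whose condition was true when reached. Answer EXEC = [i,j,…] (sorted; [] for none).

EXEC = [2,5,8]

[0] flags=1010 → (cmp)
[1] flags=1010 GE?F → skip
[2] flags=1010 HI?T → r5=0xc1
[3] flags=1010 GE?F → skip
[4] flags=1010 → (cmp)
[5] flags=1010 LT?T → r0=0xcd
[6] flags=1010 GE?F → skip
[7] flags=0010 → (cmp)
[8] flags=0010 PL?T → r0=0x1d
[9] flags=0010 EQ?F → skip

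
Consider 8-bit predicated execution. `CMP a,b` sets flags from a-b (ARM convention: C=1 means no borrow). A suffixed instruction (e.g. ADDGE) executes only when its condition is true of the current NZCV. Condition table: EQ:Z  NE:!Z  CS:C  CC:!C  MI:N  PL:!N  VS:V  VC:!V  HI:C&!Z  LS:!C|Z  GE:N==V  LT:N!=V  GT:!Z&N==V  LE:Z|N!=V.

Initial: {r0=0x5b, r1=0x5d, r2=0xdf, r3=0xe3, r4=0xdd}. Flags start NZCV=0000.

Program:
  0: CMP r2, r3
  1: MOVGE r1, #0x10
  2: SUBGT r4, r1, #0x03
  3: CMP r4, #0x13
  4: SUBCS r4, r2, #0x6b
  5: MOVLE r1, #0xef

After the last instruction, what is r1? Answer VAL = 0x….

[0] flags=1000 → (cmp)
[1] flags=1000 GE?F → skip
[2] flags=1000 GT?F → skip
[3] flags=1010 → (cmp)
[4] flags=1010 CS?T → r4=0x74
[5] flags=1010 LE?T → r1=0xef

VAL = 0xef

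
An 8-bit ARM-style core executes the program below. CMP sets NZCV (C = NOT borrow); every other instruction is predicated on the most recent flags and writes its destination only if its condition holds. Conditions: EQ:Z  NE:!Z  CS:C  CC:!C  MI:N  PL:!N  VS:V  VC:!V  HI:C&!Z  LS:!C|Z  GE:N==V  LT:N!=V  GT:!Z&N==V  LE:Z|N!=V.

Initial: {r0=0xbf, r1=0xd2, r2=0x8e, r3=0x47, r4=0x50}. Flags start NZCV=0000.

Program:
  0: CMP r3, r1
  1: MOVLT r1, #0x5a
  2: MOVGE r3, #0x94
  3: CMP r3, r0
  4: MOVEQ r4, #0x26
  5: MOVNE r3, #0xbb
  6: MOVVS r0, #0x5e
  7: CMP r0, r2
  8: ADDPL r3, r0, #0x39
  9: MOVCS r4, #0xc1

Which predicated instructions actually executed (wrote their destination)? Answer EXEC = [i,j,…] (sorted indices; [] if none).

EXEC = [2,5,8,9]

[0] flags=0000 → (cmp)
[1] flags=0000 LT?F → skip
[2] flags=0000 GE?T → r3=0x94
[3] flags=1000 → (cmp)
[4] flags=1000 EQ?F → skip
[5] flags=1000 NE?T → r3=0xbb
[6] flags=1000 VS?F → skip
[7] flags=0010 → (cmp)
[8] flags=0010 PL?T → r3=0xf8
[9] flags=0010 CS?T → r4=0xc1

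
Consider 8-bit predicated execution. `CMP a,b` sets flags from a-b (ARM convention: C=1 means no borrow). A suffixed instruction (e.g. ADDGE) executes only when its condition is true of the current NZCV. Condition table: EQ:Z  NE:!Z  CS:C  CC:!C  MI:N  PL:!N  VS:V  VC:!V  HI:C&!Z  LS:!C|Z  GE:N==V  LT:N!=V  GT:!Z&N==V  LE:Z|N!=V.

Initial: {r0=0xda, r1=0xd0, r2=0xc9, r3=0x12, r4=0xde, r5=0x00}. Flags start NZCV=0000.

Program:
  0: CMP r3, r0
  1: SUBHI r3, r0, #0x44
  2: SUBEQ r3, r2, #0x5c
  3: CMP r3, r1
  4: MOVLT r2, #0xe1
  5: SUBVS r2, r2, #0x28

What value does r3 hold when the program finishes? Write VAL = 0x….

VAL = 0x12

[0] flags=0000 → (cmp)
[1] flags=0000 HI?F → skip
[2] flags=0000 EQ?F → skip
[3] flags=0000 → (cmp)
[4] flags=0000 LT?F → skip
[5] flags=0000 VS?F → skip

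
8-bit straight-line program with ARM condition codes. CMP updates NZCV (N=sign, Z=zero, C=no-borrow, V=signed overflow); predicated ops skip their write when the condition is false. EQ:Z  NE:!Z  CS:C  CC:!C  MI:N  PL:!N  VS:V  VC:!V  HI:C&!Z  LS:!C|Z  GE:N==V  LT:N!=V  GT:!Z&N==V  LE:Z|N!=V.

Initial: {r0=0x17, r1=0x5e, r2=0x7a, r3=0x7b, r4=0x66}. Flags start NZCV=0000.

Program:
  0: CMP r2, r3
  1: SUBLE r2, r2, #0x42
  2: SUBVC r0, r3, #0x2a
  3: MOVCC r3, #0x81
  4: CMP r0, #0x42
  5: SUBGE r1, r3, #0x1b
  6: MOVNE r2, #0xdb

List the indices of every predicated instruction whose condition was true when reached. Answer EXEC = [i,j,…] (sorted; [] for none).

0: ✓ CMP  NZCV=1000
1: ✓ SUBLE  r2←0x38
2: ✓ SUBVC  r0←0x51
3: ✓ MOVCC  r3←0x81
4: ✓ CMP  NZCV=0010
5: ✓ SUBGE  r1←0x66
6: ✓ MOVNE  r2←0xdb

EXEC = [1,2,3,5,6]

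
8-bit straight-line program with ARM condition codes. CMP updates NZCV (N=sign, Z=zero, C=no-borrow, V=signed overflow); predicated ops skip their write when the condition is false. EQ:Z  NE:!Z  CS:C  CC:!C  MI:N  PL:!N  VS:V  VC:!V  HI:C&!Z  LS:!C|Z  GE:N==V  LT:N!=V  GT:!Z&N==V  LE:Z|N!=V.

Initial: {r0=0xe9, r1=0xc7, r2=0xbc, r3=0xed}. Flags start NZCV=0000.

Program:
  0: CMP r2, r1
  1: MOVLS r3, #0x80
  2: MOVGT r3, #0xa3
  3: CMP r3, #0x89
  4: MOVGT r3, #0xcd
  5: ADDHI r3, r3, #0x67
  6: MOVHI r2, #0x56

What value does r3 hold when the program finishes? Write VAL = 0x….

VAL = 0x80

[0] flags=1000 → (cmp)
[1] flags=1000 LS?T → r3=0x80
[2] flags=1000 GT?F → skip
[3] flags=1000 → (cmp)
[4] flags=1000 GT?F → skip
[5] flags=1000 HI?F → skip
[6] flags=1000 HI?F → skip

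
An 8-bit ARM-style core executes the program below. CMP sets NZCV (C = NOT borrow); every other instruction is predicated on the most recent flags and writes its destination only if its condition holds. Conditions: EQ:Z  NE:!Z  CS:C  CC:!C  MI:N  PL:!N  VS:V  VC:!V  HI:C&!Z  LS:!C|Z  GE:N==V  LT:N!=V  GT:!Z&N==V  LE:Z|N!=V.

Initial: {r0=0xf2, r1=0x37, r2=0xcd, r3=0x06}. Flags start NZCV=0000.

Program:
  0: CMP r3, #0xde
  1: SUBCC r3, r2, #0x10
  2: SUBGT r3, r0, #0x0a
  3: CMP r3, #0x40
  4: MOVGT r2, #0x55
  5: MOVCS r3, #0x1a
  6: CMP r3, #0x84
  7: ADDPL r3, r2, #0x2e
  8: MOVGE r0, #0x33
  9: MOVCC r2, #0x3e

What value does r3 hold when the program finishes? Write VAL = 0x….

VAL = 0x1a

[0] flags=0000 → (cmp)
[1] flags=0000 CC?T → r3=0xbd
[2] flags=0000 GT?T → r3=0xe8
[3] flags=1010 → (cmp)
[4] flags=1010 GT?F → skip
[5] flags=1010 CS?T → r3=0x1a
[6] flags=1001 → (cmp)
[7] flags=1001 PL?F → skip
[8] flags=1001 GE?T → r0=0x33
[9] flags=1001 CC?T → r2=0x3e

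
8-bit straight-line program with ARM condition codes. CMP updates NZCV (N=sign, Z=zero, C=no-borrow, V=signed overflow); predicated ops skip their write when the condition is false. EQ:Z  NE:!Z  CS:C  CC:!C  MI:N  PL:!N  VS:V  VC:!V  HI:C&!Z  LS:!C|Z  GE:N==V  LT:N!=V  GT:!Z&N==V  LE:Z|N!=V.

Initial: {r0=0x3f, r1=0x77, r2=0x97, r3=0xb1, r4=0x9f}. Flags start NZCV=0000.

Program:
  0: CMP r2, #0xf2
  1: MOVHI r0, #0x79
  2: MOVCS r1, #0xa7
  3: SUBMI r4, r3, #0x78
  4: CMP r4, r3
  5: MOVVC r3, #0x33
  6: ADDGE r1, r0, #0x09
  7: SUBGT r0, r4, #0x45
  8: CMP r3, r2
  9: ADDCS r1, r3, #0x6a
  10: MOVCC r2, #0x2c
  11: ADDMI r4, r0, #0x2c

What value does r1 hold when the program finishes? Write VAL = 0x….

0: ✓ CMP  NZCV=1000
1: · MOVHI
2: · MOVCS
3: ✓ SUBMI  r4←0x39
4: ✓ CMP  NZCV=1001
5: · MOVVC
6: ✓ ADDGE  r1←0x48
7: ✓ SUBGT  r0←0xf4
8: ✓ CMP  NZCV=0010
9: ✓ ADDCS  r1←0x1b
10: · MOVCC
11: · ADDMI

VAL = 0x1b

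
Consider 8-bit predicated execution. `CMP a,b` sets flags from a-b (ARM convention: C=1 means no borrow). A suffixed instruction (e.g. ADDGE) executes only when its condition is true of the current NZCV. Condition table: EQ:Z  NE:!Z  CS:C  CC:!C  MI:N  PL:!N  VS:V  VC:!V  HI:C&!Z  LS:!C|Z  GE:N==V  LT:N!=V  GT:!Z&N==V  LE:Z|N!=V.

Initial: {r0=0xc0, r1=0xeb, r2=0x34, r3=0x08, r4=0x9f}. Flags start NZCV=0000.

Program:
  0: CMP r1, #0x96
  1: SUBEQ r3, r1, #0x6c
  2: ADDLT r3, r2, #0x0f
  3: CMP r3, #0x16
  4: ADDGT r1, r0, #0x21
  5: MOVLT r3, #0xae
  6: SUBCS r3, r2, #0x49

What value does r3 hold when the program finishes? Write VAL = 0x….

0: ✓ CMP  NZCV=0010
1: · SUBEQ
2: · ADDLT
3: ✓ CMP  NZCV=1000
4: · ADDGT
5: ✓ MOVLT  r3←0xae
6: · SUBCS

VAL = 0xae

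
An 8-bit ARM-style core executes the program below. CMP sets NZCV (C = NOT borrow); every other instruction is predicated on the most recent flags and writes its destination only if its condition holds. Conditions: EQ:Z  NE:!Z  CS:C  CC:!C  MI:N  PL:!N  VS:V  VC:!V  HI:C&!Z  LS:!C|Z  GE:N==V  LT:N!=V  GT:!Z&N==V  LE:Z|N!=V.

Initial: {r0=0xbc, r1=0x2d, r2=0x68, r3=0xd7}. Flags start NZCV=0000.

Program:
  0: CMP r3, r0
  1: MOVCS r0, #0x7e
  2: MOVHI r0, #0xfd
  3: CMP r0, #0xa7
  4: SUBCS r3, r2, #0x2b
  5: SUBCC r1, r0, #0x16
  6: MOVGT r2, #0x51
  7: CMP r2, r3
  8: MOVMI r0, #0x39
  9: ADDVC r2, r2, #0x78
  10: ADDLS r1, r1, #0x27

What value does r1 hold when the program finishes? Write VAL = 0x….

VAL = 0x2d

0: ✓ CMP  NZCV=0010
1: ✓ MOVCS  r0←0x7e
2: ✓ MOVHI  r0←0xfd
3: ✓ CMP  NZCV=0010
4: ✓ SUBCS  r3←0x3d
5: · SUBCC
6: ✓ MOVGT  r2←0x51
7: ✓ CMP  NZCV=0010
8: · MOVMI
9: ✓ ADDVC  r2←0xc9
10: · ADDLS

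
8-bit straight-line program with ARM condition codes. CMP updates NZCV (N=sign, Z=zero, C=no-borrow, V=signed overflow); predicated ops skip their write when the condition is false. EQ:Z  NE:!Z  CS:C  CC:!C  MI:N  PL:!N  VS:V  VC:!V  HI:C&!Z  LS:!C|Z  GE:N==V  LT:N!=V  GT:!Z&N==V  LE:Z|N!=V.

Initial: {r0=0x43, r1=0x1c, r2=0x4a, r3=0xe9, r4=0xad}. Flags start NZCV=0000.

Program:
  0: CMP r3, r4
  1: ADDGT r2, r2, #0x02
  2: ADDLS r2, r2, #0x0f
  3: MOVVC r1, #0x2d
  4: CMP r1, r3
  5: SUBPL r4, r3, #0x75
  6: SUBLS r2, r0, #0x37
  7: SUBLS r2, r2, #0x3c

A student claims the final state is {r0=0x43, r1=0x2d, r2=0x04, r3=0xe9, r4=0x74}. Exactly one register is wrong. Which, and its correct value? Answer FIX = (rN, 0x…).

0: ✓ CMP  NZCV=0010
1: ✓ ADDGT  r2←0x4c
2: · ADDLS
3: ✓ MOVVC  r1←0x2d
4: ✓ CMP  NZCV=0000
5: ✓ SUBPL  r4←0x74
6: ✓ SUBLS  r2←0x0c
7: ✓ SUBLS  r2←0xd0

FIX = (r2, 0xd0)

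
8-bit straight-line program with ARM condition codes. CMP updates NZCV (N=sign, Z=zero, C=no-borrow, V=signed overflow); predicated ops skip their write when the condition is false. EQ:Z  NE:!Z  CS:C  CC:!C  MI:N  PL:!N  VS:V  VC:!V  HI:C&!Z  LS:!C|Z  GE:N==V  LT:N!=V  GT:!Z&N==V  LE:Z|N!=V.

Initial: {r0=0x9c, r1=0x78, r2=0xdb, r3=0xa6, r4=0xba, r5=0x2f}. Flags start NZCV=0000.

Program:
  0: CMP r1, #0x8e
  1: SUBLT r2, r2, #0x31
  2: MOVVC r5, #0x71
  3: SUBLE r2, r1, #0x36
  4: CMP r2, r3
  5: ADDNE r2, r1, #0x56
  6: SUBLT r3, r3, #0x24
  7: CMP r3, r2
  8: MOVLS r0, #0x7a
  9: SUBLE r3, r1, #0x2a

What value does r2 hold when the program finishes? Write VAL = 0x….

0: ✓ CMP  NZCV=1001
1: · SUBLT
2: · MOVVC
3: · SUBLE
4: ✓ CMP  NZCV=0010
5: ✓ ADDNE  r2←0xce
6: · SUBLT
7: ✓ CMP  NZCV=1000
8: ✓ MOVLS  r0←0x7a
9: ✓ SUBLE  r3←0x4e

VAL = 0xce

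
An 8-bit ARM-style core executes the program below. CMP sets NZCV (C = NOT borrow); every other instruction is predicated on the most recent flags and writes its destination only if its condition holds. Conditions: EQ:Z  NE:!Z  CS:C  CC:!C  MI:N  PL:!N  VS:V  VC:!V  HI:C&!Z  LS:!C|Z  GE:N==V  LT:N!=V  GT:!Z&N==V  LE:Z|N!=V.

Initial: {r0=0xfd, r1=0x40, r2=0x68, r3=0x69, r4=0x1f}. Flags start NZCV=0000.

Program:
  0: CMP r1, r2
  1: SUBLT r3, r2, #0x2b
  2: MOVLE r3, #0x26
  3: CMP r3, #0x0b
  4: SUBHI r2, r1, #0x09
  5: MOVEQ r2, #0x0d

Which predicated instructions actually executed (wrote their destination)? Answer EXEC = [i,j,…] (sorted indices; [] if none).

0: ✓ CMP  NZCV=1000
1: ✓ SUBLT  r3←0x3d
2: ✓ MOVLE  r3←0x26
3: ✓ CMP  NZCV=0010
4: ✓ SUBHI  r2←0x37
5: · MOVEQ

EXEC = [1,2,4]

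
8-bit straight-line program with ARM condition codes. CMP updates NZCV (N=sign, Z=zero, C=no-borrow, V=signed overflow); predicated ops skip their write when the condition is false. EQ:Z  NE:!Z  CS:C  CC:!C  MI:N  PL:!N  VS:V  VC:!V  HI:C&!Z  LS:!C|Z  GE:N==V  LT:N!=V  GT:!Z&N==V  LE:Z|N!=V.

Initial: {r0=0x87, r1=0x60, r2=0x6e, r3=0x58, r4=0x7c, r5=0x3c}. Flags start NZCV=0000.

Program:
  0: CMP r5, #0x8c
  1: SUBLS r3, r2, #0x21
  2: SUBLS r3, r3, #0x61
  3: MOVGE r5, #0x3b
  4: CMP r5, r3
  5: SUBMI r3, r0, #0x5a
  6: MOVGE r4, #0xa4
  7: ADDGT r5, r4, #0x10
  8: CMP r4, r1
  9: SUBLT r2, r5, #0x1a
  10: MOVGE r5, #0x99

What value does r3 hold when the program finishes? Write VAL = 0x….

VAL = 0xec

0: ✓ CMP  NZCV=1001
1: ✓ SUBLS  r3←0x4d
2: ✓ SUBLS  r3←0xec
3: ✓ MOVGE  r5←0x3b
4: ✓ CMP  NZCV=0000
5: · SUBMI
6: ✓ MOVGE  r4←0xa4
7: ✓ ADDGT  r5←0xb4
8: ✓ CMP  NZCV=0011
9: ✓ SUBLT  r2←0x9a
10: · MOVGE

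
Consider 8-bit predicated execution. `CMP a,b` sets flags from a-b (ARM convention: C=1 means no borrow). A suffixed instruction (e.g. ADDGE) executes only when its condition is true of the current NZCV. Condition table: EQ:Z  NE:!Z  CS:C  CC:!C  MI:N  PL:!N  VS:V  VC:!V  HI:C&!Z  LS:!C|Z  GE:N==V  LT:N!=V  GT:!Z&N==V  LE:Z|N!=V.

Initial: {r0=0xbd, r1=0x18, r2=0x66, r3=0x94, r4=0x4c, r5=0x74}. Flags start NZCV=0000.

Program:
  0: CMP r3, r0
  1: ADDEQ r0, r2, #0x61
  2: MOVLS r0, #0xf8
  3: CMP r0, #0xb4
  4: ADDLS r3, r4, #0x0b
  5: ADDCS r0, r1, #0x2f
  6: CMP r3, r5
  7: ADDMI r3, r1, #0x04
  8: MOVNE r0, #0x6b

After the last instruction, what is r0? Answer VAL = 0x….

[0] flags=1000 → (cmp)
[1] flags=1000 EQ?F → skip
[2] flags=1000 LS?T → r0=0xf8
[3] flags=0010 → (cmp)
[4] flags=0010 LS?F → skip
[5] flags=0010 CS?T → r0=0x47
[6] flags=0011 → (cmp)
[7] flags=0011 MI?F → skip
[8] flags=0011 NE?T → r0=0x6b

VAL = 0x6b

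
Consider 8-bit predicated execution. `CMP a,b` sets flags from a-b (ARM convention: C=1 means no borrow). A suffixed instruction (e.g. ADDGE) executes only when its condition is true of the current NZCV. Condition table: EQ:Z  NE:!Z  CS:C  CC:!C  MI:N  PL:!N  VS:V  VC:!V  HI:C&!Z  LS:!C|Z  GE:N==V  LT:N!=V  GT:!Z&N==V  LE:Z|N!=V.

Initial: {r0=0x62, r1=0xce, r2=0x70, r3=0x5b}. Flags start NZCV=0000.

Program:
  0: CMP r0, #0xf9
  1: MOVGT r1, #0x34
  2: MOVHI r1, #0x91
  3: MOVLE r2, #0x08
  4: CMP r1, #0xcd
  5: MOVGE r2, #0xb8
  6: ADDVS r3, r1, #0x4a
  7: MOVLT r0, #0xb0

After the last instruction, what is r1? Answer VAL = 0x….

VAL = 0x34

0: ✓ CMP  NZCV=0000
1: ✓ MOVGT  r1←0x34
2: · MOVHI
3: · MOVLE
4: ✓ CMP  NZCV=0000
5: ✓ MOVGE  r2←0xb8
6: · ADDVS
7: · MOVLT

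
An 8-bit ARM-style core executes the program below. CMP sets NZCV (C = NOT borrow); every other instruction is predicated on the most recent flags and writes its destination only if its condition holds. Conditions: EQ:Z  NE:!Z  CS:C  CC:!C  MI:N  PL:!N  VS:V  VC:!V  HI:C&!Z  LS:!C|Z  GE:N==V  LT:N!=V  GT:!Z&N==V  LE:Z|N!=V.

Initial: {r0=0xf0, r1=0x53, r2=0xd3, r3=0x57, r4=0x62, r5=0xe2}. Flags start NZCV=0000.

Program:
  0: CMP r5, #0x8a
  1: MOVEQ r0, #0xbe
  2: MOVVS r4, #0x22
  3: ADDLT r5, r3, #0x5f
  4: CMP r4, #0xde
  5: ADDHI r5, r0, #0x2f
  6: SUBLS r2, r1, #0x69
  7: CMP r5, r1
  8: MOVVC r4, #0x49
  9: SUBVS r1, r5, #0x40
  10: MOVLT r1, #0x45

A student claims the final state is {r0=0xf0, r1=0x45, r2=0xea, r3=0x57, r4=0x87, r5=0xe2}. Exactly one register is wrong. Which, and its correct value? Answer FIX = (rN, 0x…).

FIX = (r4, 0x49)

[0] flags=0010 → (cmp)
[1] flags=0010 EQ?F → skip
[2] flags=0010 VS?F → skip
[3] flags=0010 LT?F → skip
[4] flags=1001 → (cmp)
[5] flags=1001 HI?F → skip
[6] flags=1001 LS?T → r2=0xea
[7] flags=1010 → (cmp)
[8] flags=1010 VC?T → r4=0x49
[9] flags=1010 VS?F → skip
[10] flags=1010 LT?T → r1=0x45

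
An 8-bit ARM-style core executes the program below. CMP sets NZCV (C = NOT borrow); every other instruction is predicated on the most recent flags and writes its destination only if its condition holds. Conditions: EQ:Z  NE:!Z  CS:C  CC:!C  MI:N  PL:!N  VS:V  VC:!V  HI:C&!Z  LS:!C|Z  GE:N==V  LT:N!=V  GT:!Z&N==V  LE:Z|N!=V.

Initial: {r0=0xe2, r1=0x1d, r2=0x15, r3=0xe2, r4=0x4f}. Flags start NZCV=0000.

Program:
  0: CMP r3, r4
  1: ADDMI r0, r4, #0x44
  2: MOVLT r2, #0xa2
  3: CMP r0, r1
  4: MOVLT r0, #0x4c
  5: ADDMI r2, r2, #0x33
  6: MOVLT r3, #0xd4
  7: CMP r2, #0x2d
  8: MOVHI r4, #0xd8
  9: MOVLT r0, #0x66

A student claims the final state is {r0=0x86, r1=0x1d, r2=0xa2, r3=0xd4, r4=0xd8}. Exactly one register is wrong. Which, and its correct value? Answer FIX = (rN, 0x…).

[0] flags=1010 → (cmp)
[1] flags=1010 MI?T → r0=0x93
[2] flags=1010 LT?T → r2=0xa2
[3] flags=0011 → (cmp)
[4] flags=0011 LT?T → r0=0x4c
[5] flags=0011 MI?F → skip
[6] flags=0011 LT?T → r3=0xd4
[7] flags=0011 → (cmp)
[8] flags=0011 HI?T → r4=0xd8
[9] flags=0011 LT?T → r0=0x66

FIX = (r0, 0x66)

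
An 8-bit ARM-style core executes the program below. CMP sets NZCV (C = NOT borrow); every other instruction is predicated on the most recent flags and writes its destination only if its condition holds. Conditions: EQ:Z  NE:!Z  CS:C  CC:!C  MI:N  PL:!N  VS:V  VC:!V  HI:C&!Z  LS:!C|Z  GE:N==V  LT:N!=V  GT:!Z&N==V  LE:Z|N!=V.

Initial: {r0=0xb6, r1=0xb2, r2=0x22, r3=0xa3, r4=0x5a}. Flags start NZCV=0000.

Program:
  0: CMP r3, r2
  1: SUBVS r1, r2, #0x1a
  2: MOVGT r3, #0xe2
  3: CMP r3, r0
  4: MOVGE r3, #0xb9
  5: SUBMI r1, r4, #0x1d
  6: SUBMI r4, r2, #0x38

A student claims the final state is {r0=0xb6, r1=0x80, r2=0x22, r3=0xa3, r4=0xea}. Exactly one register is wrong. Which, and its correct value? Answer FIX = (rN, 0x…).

FIX = (r1, 0x3d)

0: ✓ CMP  NZCV=1010
1: · SUBVS
2: · MOVGT
3: ✓ CMP  NZCV=1000
4: · MOVGE
5: ✓ SUBMI  r1←0x3d
6: ✓ SUBMI  r4←0xea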